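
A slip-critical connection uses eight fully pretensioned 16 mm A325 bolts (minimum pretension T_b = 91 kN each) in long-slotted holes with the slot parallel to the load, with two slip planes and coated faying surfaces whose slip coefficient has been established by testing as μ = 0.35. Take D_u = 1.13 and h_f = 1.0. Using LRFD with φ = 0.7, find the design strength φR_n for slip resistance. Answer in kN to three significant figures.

403 kN

R_n = μ · D_u · h_f · T_b · n_s · n_b = 0.35 × 1.13 × 1.0 × 91 × 2 × 8 = 575.8 kN.
Design strength φR_n = 0.7 × 575.8 = 403 kN.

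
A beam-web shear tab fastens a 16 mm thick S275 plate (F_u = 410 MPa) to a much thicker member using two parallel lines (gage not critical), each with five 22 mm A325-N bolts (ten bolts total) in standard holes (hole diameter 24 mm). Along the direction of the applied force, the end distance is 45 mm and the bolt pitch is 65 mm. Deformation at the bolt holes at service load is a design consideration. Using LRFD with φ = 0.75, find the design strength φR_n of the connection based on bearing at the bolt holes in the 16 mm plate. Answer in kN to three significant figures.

2330 kN

Per bolt r_n = 1.2 l_c t F_u ≤ 2.4 d t F_u; upper limit = 2.4 × 22 × 16 × 410 / 1000 = 346.4 kN.
Edge bolt: l_c = 45 − 24/2 = 33 mm → 1.2 × 33 × 16 × 410 / 1000 = 259.8 → r_n = 259.8 kN.
Interior bolts: l_c = 65 − 24 = 41 mm → 1.2 × 41 × 16 × 410 / 1000 = 322.8 → r_n = 322.8 kN.
R_n = 2 × 259.8 + 8 × 322.8 = 3102 kN.
Design strength φR_n = 0.75 × 3102 = 2330 kN.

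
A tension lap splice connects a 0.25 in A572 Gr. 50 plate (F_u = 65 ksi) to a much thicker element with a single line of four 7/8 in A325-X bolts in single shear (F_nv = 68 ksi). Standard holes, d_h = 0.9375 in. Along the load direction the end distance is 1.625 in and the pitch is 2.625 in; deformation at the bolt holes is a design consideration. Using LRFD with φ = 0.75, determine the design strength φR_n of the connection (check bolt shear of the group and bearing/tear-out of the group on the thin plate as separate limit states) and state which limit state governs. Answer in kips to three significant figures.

90.9 kips (bearing governs)

Bolt shear: A_b = π·0.875²/4 = 0.6013 in²; R_n = 68 × 0.6013 × 4 × 1 = 163.6 kips → 0.75 × 163.6 = 123 kips.
Bearing (1.2 l_c t F_u ≤ 2.4 d t F_u): upper limit = 2.4·0.875·0.25·65 = 34.12 kips.
  Edge l_c = 1.625 − 0.9375/2 = 1.156 → r_n = 22.55 kips; interior l_c = 2.625 − 0.9375 = 1.688 → r_n = 32.91 kips.
  R_n,bearing = 1·22.55 + 3·32.91 = 121.3 kips → 0.75 × 121.3 = 90.9 kips.
Bearing governs: 90.9 kips.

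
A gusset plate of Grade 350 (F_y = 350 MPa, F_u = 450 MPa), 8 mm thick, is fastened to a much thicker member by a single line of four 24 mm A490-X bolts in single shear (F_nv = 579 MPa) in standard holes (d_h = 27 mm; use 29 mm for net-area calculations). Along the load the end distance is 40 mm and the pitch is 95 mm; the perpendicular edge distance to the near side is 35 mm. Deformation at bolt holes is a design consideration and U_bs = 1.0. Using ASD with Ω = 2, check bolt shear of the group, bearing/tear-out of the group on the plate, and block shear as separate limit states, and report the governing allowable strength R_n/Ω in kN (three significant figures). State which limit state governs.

Bolt shear: A_b = π·24²/4 = 452.4 mm²; R_n = 579 × 452.4 × 4 × 1 / 1000 = 1048 kN → 1048 / 2 = 524 kN.
Bearing: edge l_c = 26.5, r_n = 114.5 kN; interior l_c = 68, r_n = 207.4 kN; R_n = 114.5 + 3·207.4 = 736.6 kN → 368 kN.
Block shear: A_gv = 2600, A_nv = 1788, A_nt = 164 mm²; R_n = min(0.6F_uA_nv, 0.6F_yA_gv) + U_bs·F_u·A_nt = 556.6 kN → 278 kN.
Block shear governs: 278 kN.

278 kN (block shear governs)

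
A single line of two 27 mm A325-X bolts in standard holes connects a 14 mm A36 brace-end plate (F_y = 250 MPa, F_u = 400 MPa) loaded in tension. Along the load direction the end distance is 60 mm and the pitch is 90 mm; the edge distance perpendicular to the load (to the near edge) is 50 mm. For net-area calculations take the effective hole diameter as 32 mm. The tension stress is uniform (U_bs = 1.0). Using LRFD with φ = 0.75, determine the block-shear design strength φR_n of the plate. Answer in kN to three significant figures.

Shear plane L_v = 60 + 1·90 = 150 mm; A_gv = 150 × 14 = 2100 mm².
A_nv = (150 − 1.5·32) × 14 = 1428 mm².
A_nt = (50 − 0.5·32) × 14 = 476 mm².
0.6 F_u A_nv = 342.7 kN; 0.6 F_y A_gv = 315 kN → shear yielding governs the shear term.
R_n = 315 + 1.0 × 400 × 476 / 1000 = 505.4 kN.
Design strength φR_n = 0.75 × 505.4 = 379 kN.

379 kN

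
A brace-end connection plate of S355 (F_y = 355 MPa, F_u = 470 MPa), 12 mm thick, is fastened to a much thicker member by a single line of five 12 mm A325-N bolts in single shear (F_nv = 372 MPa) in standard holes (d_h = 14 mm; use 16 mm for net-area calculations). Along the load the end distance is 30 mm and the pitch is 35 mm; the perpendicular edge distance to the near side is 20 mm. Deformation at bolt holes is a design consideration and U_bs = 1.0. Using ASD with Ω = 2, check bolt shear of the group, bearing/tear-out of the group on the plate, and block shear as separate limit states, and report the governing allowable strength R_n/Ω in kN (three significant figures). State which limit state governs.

Bolt shear: A_b = π·12²/4 = 113.1 mm²; R_n = 372 × 113.1 × 5 × 1 / 1000 = 210.4 kN → 210.4 / 2 = 105 kN.
Bearing: edge l_c = 23, r_n = 155.7 kN; interior l_c = 21, r_n = 142.1 kN; R_n = 155.7 + 4·142.1 = 724.2 kN → 362 kN.
Block shear: A_gv = 2040, A_nv = 1176, A_nt = 144 mm²; R_n = min(0.6F_uA_nv, 0.6F_yA_gv) + U_bs·F_u·A_nt = 399.3 kN → 200 kN.
Bolt shear governs: 105 kN.

105 kN (bolt shear governs)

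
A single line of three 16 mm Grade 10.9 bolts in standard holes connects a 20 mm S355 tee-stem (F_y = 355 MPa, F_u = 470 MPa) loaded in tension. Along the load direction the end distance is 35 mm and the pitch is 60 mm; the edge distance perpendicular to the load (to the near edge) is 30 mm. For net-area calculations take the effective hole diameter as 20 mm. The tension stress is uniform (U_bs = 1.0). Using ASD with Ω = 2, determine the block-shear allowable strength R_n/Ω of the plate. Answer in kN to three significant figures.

390 kN

Shear plane L_v = 35 + 2·60 = 155 mm; A_gv = 155 × 20 = 3100 mm².
A_nv = (155 − 2.5·20) × 20 = 2100 mm².
A_nt = (30 − 0.5·20) × 20 = 400 mm².
0.6 F_u A_nv = 592.2 kN; 0.6 F_y A_gv = 660.3 kN → shear rupture governs the shear term.
R_n = 592.2 + 1.0 × 470 × 400 / 1000 = 780.2 kN.
Allowable strength R_n/Ω = 780.2 / 2 = 390 kN.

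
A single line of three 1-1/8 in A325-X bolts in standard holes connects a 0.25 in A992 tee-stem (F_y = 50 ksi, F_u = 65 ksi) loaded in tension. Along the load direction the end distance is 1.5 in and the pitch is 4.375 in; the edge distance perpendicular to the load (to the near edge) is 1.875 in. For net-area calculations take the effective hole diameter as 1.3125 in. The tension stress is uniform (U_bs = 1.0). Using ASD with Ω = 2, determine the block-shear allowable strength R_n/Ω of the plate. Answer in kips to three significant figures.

Shear plane L_v = 1.5 + 2·4.375 = 10.25 in; A_gv = 10.25 × 0.25 = 2.562 in².
A_nv = (10.25 − 2.5·1.3125) × 0.25 = 1.742 in².
A_nt = (1.875 − 0.5·1.3125) × 0.25 = 0.3047 in².
0.6 F_u A_nv = 67.95 kips; 0.6 F_y A_gv = 76.88 kips → shear rupture governs the shear term.
R_n = 67.95 + 1.0 × 65 × 0.3047 = 87.75 kips.
Allowable strength R_n/Ω = 87.75 / 2 = 43.9 kips.

43.9 kips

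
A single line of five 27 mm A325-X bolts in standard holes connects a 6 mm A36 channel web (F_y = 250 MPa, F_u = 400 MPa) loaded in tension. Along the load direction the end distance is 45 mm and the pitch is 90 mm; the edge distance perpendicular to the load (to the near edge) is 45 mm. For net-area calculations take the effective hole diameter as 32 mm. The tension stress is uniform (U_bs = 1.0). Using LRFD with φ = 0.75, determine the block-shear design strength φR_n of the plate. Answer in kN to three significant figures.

Shear plane L_v = 45 + 4·90 = 405 mm; A_gv = 405 × 6 = 2430 mm².
A_nv = (405 − 4.5·32) × 6 = 1566 mm².
A_nt = (45 − 0.5·32) × 6 = 174 mm².
0.6 F_u A_nv = 375.8 kN; 0.6 F_y A_gv = 364.5 kN → shear yielding governs the shear term.
R_n = 364.5 + 1.0 × 400 × 174 / 1000 = 434.1 kN.
Design strength φR_n = 0.75 × 434.1 = 326 kN.

326 kN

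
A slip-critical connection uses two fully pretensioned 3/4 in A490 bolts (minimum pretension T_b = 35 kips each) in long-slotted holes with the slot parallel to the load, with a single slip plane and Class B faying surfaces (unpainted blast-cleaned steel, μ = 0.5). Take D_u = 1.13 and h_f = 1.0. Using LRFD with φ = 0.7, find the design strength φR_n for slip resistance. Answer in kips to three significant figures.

27.7 kips

R_n = μ · D_u · h_f · T_b · n_s · n_b = 0.5 × 1.13 × 1.0 × 35 × 1 × 2 = 39.55 kips.
Design strength φR_n = 0.7 × 39.55 = 27.7 kips.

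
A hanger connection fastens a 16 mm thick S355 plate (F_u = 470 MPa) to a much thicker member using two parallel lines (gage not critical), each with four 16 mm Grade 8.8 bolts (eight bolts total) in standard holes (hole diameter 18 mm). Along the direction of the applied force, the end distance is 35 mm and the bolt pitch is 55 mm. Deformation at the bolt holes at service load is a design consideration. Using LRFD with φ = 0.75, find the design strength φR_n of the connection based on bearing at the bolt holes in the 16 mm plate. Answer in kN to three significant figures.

Per bolt r_n = 1.2 l_c t F_u ≤ 2.4 d t F_u; upper limit = 2.4 × 16 × 16 × 470 / 1000 = 288.8 kN.
Edge bolt: l_c = 35 − 18/2 = 26 mm → 1.2 × 26 × 16 × 470 / 1000 = 234.6 → r_n = 234.6 kN.
Interior bolts: l_c = 55 − 18 = 37 mm → 1.2 × 37 × 16 × 470 / 1000 = 333.9 → r_n = 288.8 kN.
R_n = 2 × 234.6 + 6 × 288.8 = 2202 kN.
Design strength φR_n = 0.75 × 2202 = 1650 kN.

1650 kN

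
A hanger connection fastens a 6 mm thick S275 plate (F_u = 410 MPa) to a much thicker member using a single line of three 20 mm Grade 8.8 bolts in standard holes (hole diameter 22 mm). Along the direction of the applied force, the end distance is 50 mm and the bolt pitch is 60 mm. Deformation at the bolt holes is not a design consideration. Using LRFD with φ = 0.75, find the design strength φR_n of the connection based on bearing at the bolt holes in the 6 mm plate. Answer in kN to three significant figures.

318 kN

Per bolt r_n = 1.5 l_c t F_u ≤ 3.0 d t F_u; upper limit = 3.0 × 20 × 6 × 410 / 1000 = 147.6 kN.
Edge bolt: l_c = 50 − 22/2 = 39 mm → 1.5 × 39 × 6 × 410 / 1000 = 143.9 → r_n = 143.9 kN.
Interior bolts: l_c = 60 − 22 = 38 mm → 1.5 × 38 × 6 × 410 / 1000 = 140.2 → r_n = 140.2 kN.
R_n = 1 × 143.9 + 2 × 140.2 = 424.4 kN.
Design strength φR_n = 0.75 × 424.4 = 318 kN.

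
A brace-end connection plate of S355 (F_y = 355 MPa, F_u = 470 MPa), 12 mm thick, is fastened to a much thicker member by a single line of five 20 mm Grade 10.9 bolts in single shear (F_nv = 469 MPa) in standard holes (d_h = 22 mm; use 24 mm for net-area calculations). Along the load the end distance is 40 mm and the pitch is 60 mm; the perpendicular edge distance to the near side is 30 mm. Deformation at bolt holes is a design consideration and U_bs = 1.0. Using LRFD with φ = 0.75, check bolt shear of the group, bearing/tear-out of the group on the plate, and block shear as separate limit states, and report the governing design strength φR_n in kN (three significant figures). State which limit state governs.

Bolt shear: A_b = π·20²/4 = 314.2 mm²; R_n = 469 × 314.2 × 5 × 1 / 1000 = 736.7 kN → 0.75 × 736.7 = 553 kN.
Bearing: edge l_c = 29, r_n = 196.3 kN; interior l_c = 38, r_n = 257.2 kN; R_n = 196.3 + 4·257.2 = 1225 kN → 919 kN.
Block shear: A_gv = 3360, A_nv = 2064, A_nt = 216 mm²; R_n = min(0.6F_uA_nv, 0.6F_yA_gv) + U_bs·F_u·A_nt = 683.6 kN → 513 kN.
Block shear governs: 513 kN.

513 kN (block shear governs)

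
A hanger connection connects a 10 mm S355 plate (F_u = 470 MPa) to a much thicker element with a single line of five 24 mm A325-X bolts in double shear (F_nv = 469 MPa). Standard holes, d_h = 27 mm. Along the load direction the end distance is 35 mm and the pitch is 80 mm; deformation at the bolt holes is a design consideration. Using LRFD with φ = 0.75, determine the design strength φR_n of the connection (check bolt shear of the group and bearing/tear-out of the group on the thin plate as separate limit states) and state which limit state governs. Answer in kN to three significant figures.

903 kN (bearing governs)

Bolt shear: A_b = π·24²/4 = 452.4 mm²; R_n = 469 × 452.4 × 5 × 2 / 1000 = 2122 kN → 0.75 × 2122 = 1590 kN.
Bearing (1.2 l_c t F_u ≤ 2.4 d t F_u): upper limit = 2.4·24·10·470 / 1000 = 270.7 kN.
  Edge l_c = 35 − 27/2 = 21.5 → r_n = 121.3 kN; interior l_c = 80 − 27 = 53 → r_n = 270.7 kN.
  R_n,bearing = 1·121.3 + 4·270.7 = 1204 kN → 0.75 × 1204 = 903 kN.
Bearing governs: 903 kN.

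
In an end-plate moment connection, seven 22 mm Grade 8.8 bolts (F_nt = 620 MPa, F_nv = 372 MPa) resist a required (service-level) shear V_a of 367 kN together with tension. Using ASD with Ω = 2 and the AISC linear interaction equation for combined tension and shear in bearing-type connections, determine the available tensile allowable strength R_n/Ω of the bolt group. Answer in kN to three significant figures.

A_b = π·22²/4 = 380.1 mm²; f_rv = 367 × 1000 / (7 × 380.1) = 137.9 MPa.
F'_nt = 1.3 F_nt − (Ω F_nt / F_nv) f_rv = 1.3·620 − (2·620/372)·137.9 = 346.3 MPa, capped at F_nt → F'_nt = 346.3 MPa.
R_n = F'_nt · A_b · n = 346.3 × 380.1 × 7 / 1000 = 921.4 kN.
Allowable strength R_n/Ω = 921.4 / 2 = 461 kN.

461 kN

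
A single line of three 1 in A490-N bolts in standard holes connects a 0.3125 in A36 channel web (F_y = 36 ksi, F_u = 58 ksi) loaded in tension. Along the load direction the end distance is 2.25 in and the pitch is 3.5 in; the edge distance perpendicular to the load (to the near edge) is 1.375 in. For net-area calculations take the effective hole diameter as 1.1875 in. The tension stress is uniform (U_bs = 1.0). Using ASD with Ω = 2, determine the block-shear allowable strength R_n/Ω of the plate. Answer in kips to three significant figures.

Shear plane L_v = 2.25 + 2·3.5 = 9.25 in; A_gv = 9.25 × 0.3125 = 2.891 in².
A_nv = (9.25 − 2.5·1.1875) × 0.3125 = 1.963 in².
A_nt = (1.375 − 0.5·1.1875) × 0.3125 = 0.2441 in².
0.6 F_u A_nv = 68.31 kips; 0.6 F_y A_gv = 62.44 kips → shear yielding governs the shear term.
R_n = 62.44 + 1.0 × 58 × 0.2441 = 76.6 kips.
Allowable strength R_n/Ω = 76.6 / 2 = 38.3 kips.

38.3 kips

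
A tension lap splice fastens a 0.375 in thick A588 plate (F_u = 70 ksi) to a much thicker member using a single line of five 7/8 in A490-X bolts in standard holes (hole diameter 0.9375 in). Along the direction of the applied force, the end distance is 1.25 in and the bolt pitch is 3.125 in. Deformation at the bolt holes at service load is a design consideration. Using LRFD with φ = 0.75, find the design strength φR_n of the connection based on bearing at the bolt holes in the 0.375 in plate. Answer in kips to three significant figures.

184 kips

Per bolt r_n = 1.2 l_c t F_u ≤ 2.4 d t F_u; upper limit = 2.4 × 0.875 × 0.375 × 70 = 55.13 kips.
Edge bolt: l_c = 1.25 − 0.9375/2 = 0.7812 in → 1.2 × 0.7812 × 0.375 × 70 = 24.61 → r_n = 24.61 kips.
Interior bolts: l_c = 3.125 − 0.9375 = 2.188 in → 1.2 × 2.188 × 0.375 × 70 = 68.91 → r_n = 55.13 kips.
R_n = 1 × 24.61 + 4 × 55.13 = 245.1 kips.
Design strength φR_n = 0.75 × 245.1 = 184 kips.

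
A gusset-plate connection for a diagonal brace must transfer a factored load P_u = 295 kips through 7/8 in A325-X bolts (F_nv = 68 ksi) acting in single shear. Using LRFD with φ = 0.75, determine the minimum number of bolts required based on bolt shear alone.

A_b = π·0.875²/4 = 0.6013 in².
Per-bolt design strength φR_n = 0.75 × 68 × 0.6013 × 1 = 30.67 kips.
n ≥ 295 / 30.67 = 9.619 → use 10 bolts.

10 bolts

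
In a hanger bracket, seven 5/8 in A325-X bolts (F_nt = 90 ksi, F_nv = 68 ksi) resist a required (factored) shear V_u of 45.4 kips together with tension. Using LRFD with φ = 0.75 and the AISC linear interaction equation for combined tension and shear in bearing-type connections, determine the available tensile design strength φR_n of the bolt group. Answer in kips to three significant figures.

128 kips

A_b = π·0.625²/4 = 0.3068 in²; f_rv = 45.4 / (7 × 0.3068) = 21.14 ksi.
F'_nt = 1.3 F_nt − (F_nt / φF_nv) f_rv = 1.3·90 − (90/(0.75·68))·21.14 = 79.69 ksi, capped at F_nt → F'_nt = 79.69 ksi.
R_n = F'_nt · A_b · n = 79.69 × 0.3068 × 7 = 171.1 kips.
Design strength φR_n = 0.75 × 171.1 = 128 kips.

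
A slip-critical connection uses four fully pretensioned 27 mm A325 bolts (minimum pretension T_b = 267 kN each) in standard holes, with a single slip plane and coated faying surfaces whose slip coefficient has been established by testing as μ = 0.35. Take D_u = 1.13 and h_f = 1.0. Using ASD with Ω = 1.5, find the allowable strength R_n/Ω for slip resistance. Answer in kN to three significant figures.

R_n = μ · D_u · h_f · T_b · n_s · n_b = 0.35 × 1.13 × 1.0 × 267 × 1 × 4 = 422.4 kN.
Allowable strength R_n/Ω = 422.4 / 1.5 = 282 kN.

282 kN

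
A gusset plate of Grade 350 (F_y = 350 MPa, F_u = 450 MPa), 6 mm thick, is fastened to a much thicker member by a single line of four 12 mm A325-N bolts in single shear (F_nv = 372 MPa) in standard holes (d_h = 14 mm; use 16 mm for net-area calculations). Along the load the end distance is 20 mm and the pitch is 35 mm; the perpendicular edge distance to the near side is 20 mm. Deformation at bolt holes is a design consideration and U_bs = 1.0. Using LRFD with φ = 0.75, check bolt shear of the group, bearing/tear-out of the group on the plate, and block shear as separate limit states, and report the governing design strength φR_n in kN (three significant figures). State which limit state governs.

Bolt shear: A_b = π·12²/4 = 113.1 mm²; R_n = 372 × 113.1 × 4 × 1 / 1000 = 168.3 kN → 0.75 × 168.3 = 126 kN.
Bearing: edge l_c = 13, r_n = 42.12 kN; interior l_c = 21, r_n = 68.04 kN; R_n = 42.12 + 3·68.04 = 246.2 kN → 185 kN.
Block shear: A_gv = 750, A_nv = 414, A_nt = 72 mm²; R_n = min(0.6F_uA_nv, 0.6F_yA_gv) + U_bs·F_u·A_nt = 144.2 kN → 108 kN.
Block shear governs: 108 kN.

108 kN (block shear governs)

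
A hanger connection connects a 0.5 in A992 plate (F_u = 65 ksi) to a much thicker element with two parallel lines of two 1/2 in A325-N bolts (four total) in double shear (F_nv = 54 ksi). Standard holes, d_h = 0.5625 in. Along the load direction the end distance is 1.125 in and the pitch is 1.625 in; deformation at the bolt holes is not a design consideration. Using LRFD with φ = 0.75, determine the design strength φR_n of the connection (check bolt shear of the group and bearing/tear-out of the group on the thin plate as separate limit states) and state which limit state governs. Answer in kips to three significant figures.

Bolt shear: A_b = π·0.5²/4 = 0.1963 in²; R_n = 54 × 0.1963 × 4 × 2 = 84.82 kips → 0.75 × 84.82 = 63.6 kips.
Bearing (1.5 l_c t F_u ≤ 3.0 d t F_u): upper limit = 3.0·0.5·0.5·65 = 48.75 kips.
  Edge l_c = 1.125 − 0.5625/2 = 0.8438 → r_n = 41.13 kips; interior l_c = 1.625 − 0.5625 = 1.062 → r_n = 48.75 kips.
  R_n,bearing = 2·41.13 + 2·48.75 = 179.8 kips → 0.75 × 179.8 = 135 kips.
Bolt shear governs: 63.6 kips.

63.6 kips (bolt shear governs)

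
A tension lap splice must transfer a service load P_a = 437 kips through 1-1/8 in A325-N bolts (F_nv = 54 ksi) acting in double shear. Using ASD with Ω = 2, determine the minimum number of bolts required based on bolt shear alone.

A_b = π·1.125²/4 = 0.994 in².
Per-bolt allowable strength R_n/Ω = 54 × 0.994 × 2 / 2 = 53.68 kips.
n ≥ 437 / 53.68 = 8.141 → use 9 bolts.

9 bolts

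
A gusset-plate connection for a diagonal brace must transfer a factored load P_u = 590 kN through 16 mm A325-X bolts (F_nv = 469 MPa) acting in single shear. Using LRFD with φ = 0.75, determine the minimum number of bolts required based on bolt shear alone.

9 bolts

A_b = π·16²/4 = 201.1 mm².
Per-bolt design strength φR_n = 0.75 × 469 × 201.1 × 1 / 1000 = 70.72 kN.
n ≥ 590 / 70.72 = 8.342 → use 9 bolts.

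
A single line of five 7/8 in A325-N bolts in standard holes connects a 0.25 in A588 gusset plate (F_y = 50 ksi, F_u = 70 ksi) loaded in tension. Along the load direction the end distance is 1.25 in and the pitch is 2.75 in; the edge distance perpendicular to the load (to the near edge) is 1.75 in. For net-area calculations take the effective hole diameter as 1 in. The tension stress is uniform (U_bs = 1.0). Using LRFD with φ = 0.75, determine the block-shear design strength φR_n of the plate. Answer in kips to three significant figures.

Shear plane L_v = 1.25 + 4·2.75 = 12.25 in; A_gv = 12.25 × 0.25 = 3.062 in².
A_nv = (12.25 − 4.5·1) × 0.25 = 1.938 in².
A_nt = (1.75 − 0.5·1) × 0.25 = 0.3125 in².
0.6 F_u A_nv = 81.38 kips; 0.6 F_y A_gv = 91.88 kips → shear rupture governs the shear term.
R_n = 81.38 + 1.0 × 70 × 0.3125 = 103.2 kips.
Design strength φR_n = 0.75 × 103.2 = 77.4 kips.

77.4 kips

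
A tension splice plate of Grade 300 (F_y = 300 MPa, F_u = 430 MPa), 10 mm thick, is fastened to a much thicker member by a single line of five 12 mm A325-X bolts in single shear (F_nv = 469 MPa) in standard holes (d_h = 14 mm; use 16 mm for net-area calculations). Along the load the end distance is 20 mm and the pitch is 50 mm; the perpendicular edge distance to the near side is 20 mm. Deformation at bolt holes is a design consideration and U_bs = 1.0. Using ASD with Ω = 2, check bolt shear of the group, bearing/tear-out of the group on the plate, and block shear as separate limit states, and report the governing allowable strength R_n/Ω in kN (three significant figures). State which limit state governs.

133 kN (bolt shear governs)

Bolt shear: A_b = π·12²/4 = 113.1 mm²; R_n = 469 × 113.1 × 5 × 1 / 1000 = 265.2 kN → 265.2 / 2 = 133 kN.
Bearing: edge l_c = 13, r_n = 67.08 kN; interior l_c = 36, r_n = 123.8 kN; R_n = 67.08 + 4·123.8 = 562.4 kN → 281 kN.
Block shear: A_gv = 2200, A_nv = 1480, A_nt = 120 mm²; R_n = min(0.6F_uA_nv, 0.6F_yA_gv) + U_bs·F_u·A_nt = 433.4 kN → 217 kN.
Bolt shear governs: 133 kN.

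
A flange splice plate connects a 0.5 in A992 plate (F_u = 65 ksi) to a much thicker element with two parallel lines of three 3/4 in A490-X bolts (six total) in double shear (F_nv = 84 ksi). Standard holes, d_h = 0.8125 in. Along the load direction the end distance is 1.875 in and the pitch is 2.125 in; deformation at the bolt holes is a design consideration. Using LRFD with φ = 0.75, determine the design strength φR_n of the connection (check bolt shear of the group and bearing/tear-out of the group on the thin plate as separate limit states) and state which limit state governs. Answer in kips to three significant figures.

Bolt shear: A_b = π·0.75²/4 = 0.4418 in²; R_n = 84 × 0.4418 × 6 × 2 = 445.3 kips → 0.75 × 445.3 = 334 kips.
Bearing (1.2 l_c t F_u ≤ 2.4 d t F_u): upper limit = 2.4·0.75·0.5·65 = 58.5 kips.
  Edge l_c = 1.875 − 0.8125/2 = 1.469 → r_n = 57.28 kips; interior l_c = 2.125 − 0.8125 = 1.312 → r_n = 51.19 kips.
  R_n,bearing = 2·57.28 + 4·51.19 = 319.3 kips → 0.75 × 319.3 = 239 kips.
Bearing governs: 239 kips.

239 kips (bearing governs)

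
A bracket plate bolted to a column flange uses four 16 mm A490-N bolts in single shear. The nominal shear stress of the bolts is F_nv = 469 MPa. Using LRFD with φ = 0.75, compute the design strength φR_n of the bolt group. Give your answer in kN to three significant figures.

A_b = π × 16² / 4 = 201.1 mm².
R_n = F_nv · A_b · n · n_s = 469 × 201.1 × 4 × 1 / 1000 = 377.2 kN.
Design strength φR_n = 0.75 × 377.2 = 283 kN.

283 kN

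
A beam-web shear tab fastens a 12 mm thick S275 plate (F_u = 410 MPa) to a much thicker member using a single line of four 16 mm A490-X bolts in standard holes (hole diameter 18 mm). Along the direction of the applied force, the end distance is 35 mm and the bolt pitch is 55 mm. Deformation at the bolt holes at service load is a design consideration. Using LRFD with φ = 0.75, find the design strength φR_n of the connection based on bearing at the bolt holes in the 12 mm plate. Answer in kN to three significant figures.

Per bolt r_n = 1.2 l_c t F_u ≤ 2.4 d t F_u; upper limit = 2.4 × 16 × 12 × 410 / 1000 = 188.9 kN.
Edge bolt: l_c = 35 − 18/2 = 26 mm → 1.2 × 26 × 12 × 410 / 1000 = 153.5 → r_n = 153.5 kN.
Interior bolts: l_c = 55 − 18 = 37 mm → 1.2 × 37 × 12 × 410 / 1000 = 218.4 → r_n = 188.9 kN.
R_n = 1 × 153.5 + 3 × 188.9 = 720.3 kN.
Design strength φR_n = 0.75 × 720.3 = 540 kN.

540 kN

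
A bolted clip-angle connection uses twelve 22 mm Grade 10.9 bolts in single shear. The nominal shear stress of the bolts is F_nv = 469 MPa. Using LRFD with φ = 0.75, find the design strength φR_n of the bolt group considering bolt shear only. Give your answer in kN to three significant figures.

1600 kN

A_b = π × 22² / 4 = 380.1 mm².
R_n = F_nv · A_b · n · n_s = 469 × 380.1 × 12 × 1 / 1000 = 2139 kN.
Design strength φR_n = 0.75 × 2139 = 1600 kN.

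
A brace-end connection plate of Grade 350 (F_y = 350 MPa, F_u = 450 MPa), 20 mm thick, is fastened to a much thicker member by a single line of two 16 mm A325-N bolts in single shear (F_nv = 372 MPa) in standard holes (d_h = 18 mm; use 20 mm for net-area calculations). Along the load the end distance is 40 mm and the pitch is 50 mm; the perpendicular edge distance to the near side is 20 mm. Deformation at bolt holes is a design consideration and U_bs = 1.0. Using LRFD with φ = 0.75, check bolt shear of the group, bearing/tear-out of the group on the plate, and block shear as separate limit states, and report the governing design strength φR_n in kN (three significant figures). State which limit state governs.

112 kN (bolt shear governs)

Bolt shear: A_b = π·16²/4 = 201.1 mm²; R_n = 372 × 201.1 × 2 × 1 / 1000 = 149.6 kN → 0.75 × 149.6 = 112 kN.
Bearing: edge l_c = 31, r_n = 334.8 kN; interior l_c = 32, r_n = 345.6 kN; R_n = 334.8 + 1·345.6 = 680.4 kN → 510 kN.
Block shear: A_gv = 1800, A_nv = 1200, A_nt = 200 mm²; R_n = min(0.6F_uA_nv, 0.6F_yA_gv) + U_bs·F_u·A_nt = 414 kN → 310 kN.
Bolt shear governs: 112 kN.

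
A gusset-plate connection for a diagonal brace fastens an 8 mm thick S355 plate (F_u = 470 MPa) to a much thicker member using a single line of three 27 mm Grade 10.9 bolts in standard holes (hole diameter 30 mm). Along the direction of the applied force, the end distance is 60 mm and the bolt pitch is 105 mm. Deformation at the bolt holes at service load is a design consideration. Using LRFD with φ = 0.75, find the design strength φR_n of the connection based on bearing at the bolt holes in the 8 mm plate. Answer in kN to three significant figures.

518 kN

Per bolt r_n = 1.2 l_c t F_u ≤ 2.4 d t F_u; upper limit = 2.4 × 27 × 8 × 470 / 1000 = 243.6 kN.
Edge bolt: l_c = 60 − 30/2 = 45 mm → 1.2 × 45 × 8 × 470 / 1000 = 203 → r_n = 203 kN.
Interior bolts: l_c = 105 − 30 = 75 mm → 1.2 × 75 × 8 × 470 / 1000 = 338.4 → r_n = 243.6 kN.
R_n = 1 × 203 + 2 × 243.6 = 690.3 kN.
Design strength φR_n = 0.75 × 690.3 = 518 kN.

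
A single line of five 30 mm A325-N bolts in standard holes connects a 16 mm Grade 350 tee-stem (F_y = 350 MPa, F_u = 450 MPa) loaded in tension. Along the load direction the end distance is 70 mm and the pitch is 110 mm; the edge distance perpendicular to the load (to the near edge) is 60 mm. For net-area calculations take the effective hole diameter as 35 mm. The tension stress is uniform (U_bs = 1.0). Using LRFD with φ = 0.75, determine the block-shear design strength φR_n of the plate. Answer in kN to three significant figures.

1370 kN

Shear plane L_v = 70 + 4·110 = 510 mm; A_gv = 510 × 16 = 8160 mm².
A_nv = (510 − 4.5·35) × 16 = 5640 mm².
A_nt = (60 − 0.5·35) × 16 = 680 mm².
0.6 F_u A_nv = 1523 kN; 0.6 F_y A_gv = 1714 kN → shear rupture governs the shear term.
R_n = 1523 + 1.0 × 450 × 680 / 1000 = 1829 kN.
Design strength φR_n = 0.75 × 1829 = 1370 kN.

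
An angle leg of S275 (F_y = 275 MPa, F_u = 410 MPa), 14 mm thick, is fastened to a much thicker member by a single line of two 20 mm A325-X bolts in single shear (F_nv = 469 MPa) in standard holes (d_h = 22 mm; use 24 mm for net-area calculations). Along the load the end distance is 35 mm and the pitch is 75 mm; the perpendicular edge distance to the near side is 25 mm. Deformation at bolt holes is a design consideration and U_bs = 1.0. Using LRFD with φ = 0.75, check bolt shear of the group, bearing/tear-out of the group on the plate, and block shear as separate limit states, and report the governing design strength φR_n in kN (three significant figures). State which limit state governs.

Bolt shear: A_b = π·20²/4 = 314.2 mm²; R_n = 469 × 314.2 × 2 × 1 / 1000 = 294.7 kN → 0.75 × 294.7 = 221 kN.
Bearing: edge l_c = 24, r_n = 165.3 kN; interior l_c = 53, r_n = 275.5 kN; R_n = 165.3 + 1·275.5 = 440.8 kN → 331 kN.
Block shear: A_gv = 1540, A_nv = 1036, A_nt = 182 mm²; R_n = min(0.6F_uA_nv, 0.6F_yA_gv) + U_bs·F_u·A_nt = 328.7 kN → 247 kN.
Bolt shear governs: 221 kN.

221 kN (bolt shear governs)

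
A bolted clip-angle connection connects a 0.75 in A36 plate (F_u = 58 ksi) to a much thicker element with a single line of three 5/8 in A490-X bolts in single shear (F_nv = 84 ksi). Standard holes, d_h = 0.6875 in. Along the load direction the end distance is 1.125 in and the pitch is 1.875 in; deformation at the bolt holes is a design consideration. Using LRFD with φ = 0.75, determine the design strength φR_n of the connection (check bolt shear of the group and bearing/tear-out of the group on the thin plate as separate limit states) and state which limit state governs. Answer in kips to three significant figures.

Bolt shear: A_b = π·0.625²/4 = 0.3068 in²; R_n = 84 × 0.3068 × 3 × 1 = 77.31 kips → 0.75 × 77.31 = 58 kips.
Bearing (1.2 l_c t F_u ≤ 2.4 d t F_u): upper limit = 2.4·0.625·0.75·58 = 65.25 kips.
  Edge l_c = 1.125 − 0.6875/2 = 0.7812 → r_n = 40.78 kips; interior l_c = 1.875 − 0.6875 = 1.188 → r_n = 61.99 kips.
  R_n,bearing = 1·40.78 + 2·61.99 = 164.8 kips → 0.75 × 164.8 = 124 kips.
Bolt shear governs: 58 kips.

58 kips (bolt shear governs)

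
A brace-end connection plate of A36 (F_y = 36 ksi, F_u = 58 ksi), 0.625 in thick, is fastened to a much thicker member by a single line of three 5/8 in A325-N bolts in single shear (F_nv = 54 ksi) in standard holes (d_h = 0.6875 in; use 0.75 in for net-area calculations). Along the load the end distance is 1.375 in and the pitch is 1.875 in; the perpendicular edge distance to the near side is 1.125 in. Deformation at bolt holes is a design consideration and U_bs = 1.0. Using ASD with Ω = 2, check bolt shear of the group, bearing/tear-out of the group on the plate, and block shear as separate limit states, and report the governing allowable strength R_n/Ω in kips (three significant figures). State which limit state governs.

24.9 kips (bolt shear governs)

Bolt shear: A_b = π·0.625²/4 = 0.3068 in²; R_n = 54 × 0.3068 × 3 × 1 = 49.7 kips → 49.7 / 2 = 24.9 kips.
Bearing: edge l_c = 1.031, r_n = 44.86 kips; interior l_c = 1.188, r_n = 51.66 kips; R_n = 44.86 + 2·51.66 = 148.2 kips → 74.1 kips.
Block shear: A_gv = 3.203, A_nv = 2.031, A_nt = 0.4688 in²; R_n = min(0.6F_uA_nv, 0.6F_yA_gv) + U_bs·F_u·A_nt = 96.38 kips → 48.2 kips.
Bolt shear governs: 24.9 kips.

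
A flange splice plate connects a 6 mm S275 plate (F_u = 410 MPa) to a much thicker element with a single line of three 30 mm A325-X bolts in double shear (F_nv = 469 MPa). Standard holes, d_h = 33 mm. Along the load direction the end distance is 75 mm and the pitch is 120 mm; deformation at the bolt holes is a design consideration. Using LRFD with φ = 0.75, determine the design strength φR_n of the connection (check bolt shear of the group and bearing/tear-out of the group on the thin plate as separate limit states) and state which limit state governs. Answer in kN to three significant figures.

395 kN (bearing governs)

Bolt shear: A_b = π·30²/4 = 706.9 mm²; R_n = 469 × 706.9 × 3 × 2 / 1000 = 1989 kN → 0.75 × 1989 = 1490 kN.
Bearing (1.2 l_c t F_u ≤ 2.4 d t F_u): upper limit = 2.4·30·6·410 / 1000 = 177.1 kN.
  Edge l_c = 75 − 33/2 = 58.5 → r_n = 172.7 kN; interior l_c = 120 − 33 = 87 → r_n = 177.1 kN.
  R_n,bearing = 1·172.7 + 2·177.1 = 526.9 kN → 0.75 × 526.9 = 395 kN.
Bearing governs: 395 kN.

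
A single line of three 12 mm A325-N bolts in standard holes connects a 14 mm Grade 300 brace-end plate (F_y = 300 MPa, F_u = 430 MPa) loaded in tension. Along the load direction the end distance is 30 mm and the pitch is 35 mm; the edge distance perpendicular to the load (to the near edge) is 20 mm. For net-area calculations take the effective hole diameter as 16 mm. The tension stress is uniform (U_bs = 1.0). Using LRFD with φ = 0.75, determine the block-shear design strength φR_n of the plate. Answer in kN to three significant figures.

Shear plane L_v = 30 + 2·35 = 100 mm; A_gv = 100 × 14 = 1400 mm².
A_nv = (100 − 2.5·16) × 14 = 840 mm².
A_nt = (20 − 0.5·16) × 14 = 168 mm².
0.6 F_u A_nv = 216.7 kN; 0.6 F_y A_gv = 252 kN → shear rupture governs the shear term.
R_n = 216.7 + 1.0 × 430 × 168 / 1000 = 289 kN.
Design strength φR_n = 0.75 × 289 = 217 kN.

217 kN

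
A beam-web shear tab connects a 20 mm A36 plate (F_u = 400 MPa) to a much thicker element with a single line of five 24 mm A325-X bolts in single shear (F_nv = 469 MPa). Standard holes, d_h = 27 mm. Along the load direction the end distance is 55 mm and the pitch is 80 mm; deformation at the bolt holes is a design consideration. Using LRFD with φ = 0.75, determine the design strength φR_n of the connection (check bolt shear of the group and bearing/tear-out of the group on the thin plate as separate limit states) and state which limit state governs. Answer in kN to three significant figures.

796 kN (bolt shear governs)

Bolt shear: A_b = π·24²/4 = 452.4 mm²; R_n = 469 × 452.4 × 5 × 1 / 1000 = 1061 kN → 0.75 × 1061 = 796 kN.
Bearing (1.2 l_c t F_u ≤ 2.4 d t F_u): upper limit = 2.4·24·20·400 / 1000 = 460.8 kN.
  Edge l_c = 55 − 27/2 = 41.5 → r_n = 398.4 kN; interior l_c = 80 − 27 = 53 → r_n = 460.8 kN.
  R_n,bearing = 1·398.4 + 4·460.8 = 2242 kN → 0.75 × 2242 = 1680 kN.
Bolt shear governs: 796 kN.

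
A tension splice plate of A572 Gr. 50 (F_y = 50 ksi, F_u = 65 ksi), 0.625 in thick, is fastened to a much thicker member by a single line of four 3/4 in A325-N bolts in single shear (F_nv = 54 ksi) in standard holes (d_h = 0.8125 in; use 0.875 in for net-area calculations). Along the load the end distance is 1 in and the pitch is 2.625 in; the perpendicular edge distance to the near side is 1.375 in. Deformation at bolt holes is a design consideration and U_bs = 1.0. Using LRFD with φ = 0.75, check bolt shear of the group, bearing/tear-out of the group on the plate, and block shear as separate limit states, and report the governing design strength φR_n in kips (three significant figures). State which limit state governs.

Bolt shear: A_b = π·0.75²/4 = 0.4418 in²; R_n = 54 × 0.4418 × 4 × 1 = 95.43 kips → 0.75 × 95.43 = 71.6 kips.
Bearing: edge l_c = 0.5938, r_n = 28.95 kips; interior l_c = 1.812, r_n = 73.12 kips; R_n = 28.95 + 3·73.12 = 248.3 kips → 186 kips.
Block shear: A_gv = 5.547, A_nv = 3.633, A_nt = 0.5859 in²; R_n = min(0.6F_uA_nv, 0.6F_yA_gv) + U_bs·F_u·A_nt = 179.8 kips → 135 kips.
Bolt shear governs: 71.6 kips.

71.6 kips (bolt shear governs)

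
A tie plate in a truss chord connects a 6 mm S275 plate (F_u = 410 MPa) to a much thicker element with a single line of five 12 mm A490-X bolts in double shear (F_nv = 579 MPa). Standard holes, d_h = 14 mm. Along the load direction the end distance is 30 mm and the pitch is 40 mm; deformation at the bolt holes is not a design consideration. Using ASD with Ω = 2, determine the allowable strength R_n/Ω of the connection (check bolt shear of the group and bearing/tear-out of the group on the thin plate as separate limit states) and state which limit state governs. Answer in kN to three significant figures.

220 kN (bearing governs)

Bolt shear: A_b = π·12²/4 = 113.1 mm²; R_n = 579 × 113.1 × 5 × 2 / 1000 = 654.8 kN → 654.8 / 2 = 327 kN.
Bearing (1.5 l_c t F_u ≤ 3.0 d t F_u): upper limit = 3.0·12·6·410 / 1000 = 88.56 kN.
  Edge l_c = 30 − 14/2 = 23 → r_n = 84.87 kN; interior l_c = 40 − 14 = 26 → r_n = 88.56 kN.
  R_n,bearing = 1·84.87 + 4·88.56 = 439.1 kN → 439.1 / 2 = 220 kN.
Bearing governs: 220 kN.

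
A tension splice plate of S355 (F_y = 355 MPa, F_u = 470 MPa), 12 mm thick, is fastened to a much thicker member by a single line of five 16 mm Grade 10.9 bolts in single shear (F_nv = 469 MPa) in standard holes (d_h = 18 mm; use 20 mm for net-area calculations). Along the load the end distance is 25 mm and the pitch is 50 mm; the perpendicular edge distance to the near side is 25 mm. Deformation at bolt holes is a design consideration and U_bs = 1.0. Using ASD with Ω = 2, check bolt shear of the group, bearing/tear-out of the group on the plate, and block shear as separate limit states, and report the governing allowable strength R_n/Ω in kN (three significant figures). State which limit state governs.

236 kN (bolt shear governs)

Bolt shear: A_b = π·16²/4 = 201.1 mm²; R_n = 469 × 201.1 × 5 × 1 / 1000 = 471.5 kN → 471.5 / 2 = 236 kN.
Bearing: edge l_c = 16, r_n = 108.3 kN; interior l_c = 32, r_n = 216.6 kN; R_n = 108.3 + 4·216.6 = 974.6 kN → 487 kN.
Block shear: A_gv = 2700, A_nv = 1620, A_nt = 180 mm²; R_n = min(0.6F_uA_nv, 0.6F_yA_gv) + U_bs·F_u·A_nt = 541.4 kN → 271 kN.
Bolt shear governs: 236 kN.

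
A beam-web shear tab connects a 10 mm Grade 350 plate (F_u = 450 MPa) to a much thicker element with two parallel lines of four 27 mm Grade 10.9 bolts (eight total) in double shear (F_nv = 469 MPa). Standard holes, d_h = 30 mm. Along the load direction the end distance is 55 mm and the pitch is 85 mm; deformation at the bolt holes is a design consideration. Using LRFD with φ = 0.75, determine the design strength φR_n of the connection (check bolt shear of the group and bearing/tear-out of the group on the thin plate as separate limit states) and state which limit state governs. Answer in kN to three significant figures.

1640 kN (bearing governs)

Bolt shear: A_b = π·27²/4 = 572.6 mm²; R_n = 469 × 572.6 × 8 × 2 / 1000 = 4296 kN → 0.75 × 4296 = 3220 kN.
Bearing (1.2 l_c t F_u ≤ 2.4 d t F_u): upper limit = 2.4·27·10·450 / 1000 = 291.6 kN.
  Edge l_c = 55 − 30/2 = 40 → r_n = 216 kN; interior l_c = 85 − 30 = 55 → r_n = 291.6 kN.
  R_n,bearing = 2·216 + 6·291.6 = 2182 kN → 0.75 × 2182 = 1640 kN.
Bearing governs: 1640 kN.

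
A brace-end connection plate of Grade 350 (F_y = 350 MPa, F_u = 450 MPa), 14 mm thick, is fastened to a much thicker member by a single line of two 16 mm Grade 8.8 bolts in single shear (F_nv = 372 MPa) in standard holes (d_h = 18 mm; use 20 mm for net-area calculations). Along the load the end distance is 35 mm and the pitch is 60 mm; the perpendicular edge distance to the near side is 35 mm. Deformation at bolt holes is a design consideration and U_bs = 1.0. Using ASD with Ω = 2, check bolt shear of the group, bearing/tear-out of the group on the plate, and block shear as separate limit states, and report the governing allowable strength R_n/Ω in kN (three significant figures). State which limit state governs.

Bolt shear: A_b = π·16²/4 = 201.1 mm²; R_n = 372 × 201.1 × 2 × 1 / 1000 = 149.6 kN → 149.6 / 2 = 74.8 kN.
Bearing: edge l_c = 26, r_n = 196.6 kN; interior l_c = 42, r_n = 241.9 kN; R_n = 196.6 + 1·241.9 = 438.5 kN → 219 kN.
Block shear: A_gv = 1330, A_nv = 910, A_nt = 350 mm²; R_n = min(0.6F_uA_nv, 0.6F_yA_gv) + U_bs·F_u·A_nt = 403.2 kN → 202 kN.
Bolt shear governs: 74.8 kN.

74.8 kN (bolt shear governs)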